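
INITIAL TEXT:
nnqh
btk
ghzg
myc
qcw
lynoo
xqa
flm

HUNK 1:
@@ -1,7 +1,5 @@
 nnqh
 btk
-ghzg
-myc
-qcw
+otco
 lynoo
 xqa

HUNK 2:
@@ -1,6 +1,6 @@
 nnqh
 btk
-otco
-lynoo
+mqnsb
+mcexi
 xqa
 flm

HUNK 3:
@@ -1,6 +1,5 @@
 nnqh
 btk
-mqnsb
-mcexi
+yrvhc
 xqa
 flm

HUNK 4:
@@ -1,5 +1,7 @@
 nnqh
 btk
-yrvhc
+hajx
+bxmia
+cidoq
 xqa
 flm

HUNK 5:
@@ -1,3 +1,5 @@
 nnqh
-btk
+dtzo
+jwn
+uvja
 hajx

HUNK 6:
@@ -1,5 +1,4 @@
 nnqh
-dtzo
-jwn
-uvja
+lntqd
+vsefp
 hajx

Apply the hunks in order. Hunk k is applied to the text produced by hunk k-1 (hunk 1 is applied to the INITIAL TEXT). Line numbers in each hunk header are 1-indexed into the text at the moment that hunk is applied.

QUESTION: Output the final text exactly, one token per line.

Answer: nnqh
lntqd
vsefp
hajx
bxmia
cidoq
xqa
flm

Derivation:
Hunk 1: at line 1 remove [ghzg,myc,qcw] add [otco] -> 6 lines: nnqh btk otco lynoo xqa flm
Hunk 2: at line 1 remove [otco,lynoo] add [mqnsb,mcexi] -> 6 lines: nnqh btk mqnsb mcexi xqa flm
Hunk 3: at line 1 remove [mqnsb,mcexi] add [yrvhc] -> 5 lines: nnqh btk yrvhc xqa flm
Hunk 4: at line 1 remove [yrvhc] add [hajx,bxmia,cidoq] -> 7 lines: nnqh btk hajx bxmia cidoq xqa flm
Hunk 5: at line 1 remove [btk] add [dtzo,jwn,uvja] -> 9 lines: nnqh dtzo jwn uvja hajx bxmia cidoq xqa flm
Hunk 6: at line 1 remove [dtzo,jwn,uvja] add [lntqd,vsefp] -> 8 lines: nnqh lntqd vsefp hajx bxmia cidoq xqa flm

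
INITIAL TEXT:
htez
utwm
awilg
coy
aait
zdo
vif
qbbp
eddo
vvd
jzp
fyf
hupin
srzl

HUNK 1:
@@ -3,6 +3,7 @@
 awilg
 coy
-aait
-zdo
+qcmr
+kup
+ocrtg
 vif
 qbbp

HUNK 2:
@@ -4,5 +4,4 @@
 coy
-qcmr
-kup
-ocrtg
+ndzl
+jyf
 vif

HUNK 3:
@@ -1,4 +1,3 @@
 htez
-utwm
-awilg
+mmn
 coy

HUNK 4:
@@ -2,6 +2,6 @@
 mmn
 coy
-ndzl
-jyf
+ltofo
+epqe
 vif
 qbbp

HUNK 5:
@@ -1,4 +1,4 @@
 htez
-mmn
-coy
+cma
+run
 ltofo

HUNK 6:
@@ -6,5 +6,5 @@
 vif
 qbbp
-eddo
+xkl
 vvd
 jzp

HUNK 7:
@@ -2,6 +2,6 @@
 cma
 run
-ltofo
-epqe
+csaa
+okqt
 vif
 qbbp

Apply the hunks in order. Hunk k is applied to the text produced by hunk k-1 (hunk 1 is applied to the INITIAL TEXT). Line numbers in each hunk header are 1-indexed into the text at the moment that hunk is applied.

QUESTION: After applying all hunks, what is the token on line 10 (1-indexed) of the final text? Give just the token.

Hunk 1: at line 3 remove [aait,zdo] add [qcmr,kup,ocrtg] -> 15 lines: htez utwm awilg coy qcmr kup ocrtg vif qbbp eddo vvd jzp fyf hupin srzl
Hunk 2: at line 4 remove [qcmr,kup,ocrtg] add [ndzl,jyf] -> 14 lines: htez utwm awilg coy ndzl jyf vif qbbp eddo vvd jzp fyf hupin srzl
Hunk 3: at line 1 remove [utwm,awilg] add [mmn] -> 13 lines: htez mmn coy ndzl jyf vif qbbp eddo vvd jzp fyf hupin srzl
Hunk 4: at line 2 remove [ndzl,jyf] add [ltofo,epqe] -> 13 lines: htez mmn coy ltofo epqe vif qbbp eddo vvd jzp fyf hupin srzl
Hunk 5: at line 1 remove [mmn,coy] add [cma,run] -> 13 lines: htez cma run ltofo epqe vif qbbp eddo vvd jzp fyf hupin srzl
Hunk 6: at line 6 remove [eddo] add [xkl] -> 13 lines: htez cma run ltofo epqe vif qbbp xkl vvd jzp fyf hupin srzl
Hunk 7: at line 2 remove [ltofo,epqe] add [csaa,okqt] -> 13 lines: htez cma run csaa okqt vif qbbp xkl vvd jzp fyf hupin srzl
Final line 10: jzp

Answer: jzp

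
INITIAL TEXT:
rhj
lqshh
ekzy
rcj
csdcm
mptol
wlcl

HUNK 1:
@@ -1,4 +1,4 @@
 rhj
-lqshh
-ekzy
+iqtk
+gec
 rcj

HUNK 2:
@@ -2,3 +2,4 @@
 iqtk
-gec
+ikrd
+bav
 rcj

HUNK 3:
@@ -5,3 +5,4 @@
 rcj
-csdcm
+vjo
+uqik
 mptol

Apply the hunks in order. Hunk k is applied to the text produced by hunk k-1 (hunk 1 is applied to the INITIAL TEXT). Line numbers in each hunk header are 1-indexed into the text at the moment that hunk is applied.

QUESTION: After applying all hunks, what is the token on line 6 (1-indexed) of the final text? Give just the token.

Answer: vjo

Derivation:
Hunk 1: at line 1 remove [lqshh,ekzy] add [iqtk,gec] -> 7 lines: rhj iqtk gec rcj csdcm mptol wlcl
Hunk 2: at line 2 remove [gec] add [ikrd,bav] -> 8 lines: rhj iqtk ikrd bav rcj csdcm mptol wlcl
Hunk 3: at line 5 remove [csdcm] add [vjo,uqik] -> 9 lines: rhj iqtk ikrd bav rcj vjo uqik mptol wlcl
Final line 6: vjo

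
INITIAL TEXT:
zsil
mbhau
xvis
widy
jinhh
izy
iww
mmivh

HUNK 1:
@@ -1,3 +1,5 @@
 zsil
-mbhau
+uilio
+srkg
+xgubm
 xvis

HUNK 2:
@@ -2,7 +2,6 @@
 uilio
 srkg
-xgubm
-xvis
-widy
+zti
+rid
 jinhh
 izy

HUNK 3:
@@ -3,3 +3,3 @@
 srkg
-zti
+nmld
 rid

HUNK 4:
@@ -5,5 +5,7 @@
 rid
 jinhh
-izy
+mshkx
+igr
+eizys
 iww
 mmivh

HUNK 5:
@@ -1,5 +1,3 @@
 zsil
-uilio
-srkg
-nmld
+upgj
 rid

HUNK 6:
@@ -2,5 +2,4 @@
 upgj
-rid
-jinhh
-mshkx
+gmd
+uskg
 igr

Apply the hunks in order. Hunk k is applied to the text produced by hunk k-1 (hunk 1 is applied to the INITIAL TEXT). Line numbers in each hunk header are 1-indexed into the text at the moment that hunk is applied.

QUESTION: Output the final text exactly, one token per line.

Answer: zsil
upgj
gmd
uskg
igr
eizys
iww
mmivh

Derivation:
Hunk 1: at line 1 remove [mbhau] add [uilio,srkg,xgubm] -> 10 lines: zsil uilio srkg xgubm xvis widy jinhh izy iww mmivh
Hunk 2: at line 2 remove [xgubm,xvis,widy] add [zti,rid] -> 9 lines: zsil uilio srkg zti rid jinhh izy iww mmivh
Hunk 3: at line 3 remove [zti] add [nmld] -> 9 lines: zsil uilio srkg nmld rid jinhh izy iww mmivh
Hunk 4: at line 5 remove [izy] add [mshkx,igr,eizys] -> 11 lines: zsil uilio srkg nmld rid jinhh mshkx igr eizys iww mmivh
Hunk 5: at line 1 remove [uilio,srkg,nmld] add [upgj] -> 9 lines: zsil upgj rid jinhh mshkx igr eizys iww mmivh
Hunk 6: at line 2 remove [rid,jinhh,mshkx] add [gmd,uskg] -> 8 lines: zsil upgj gmd uskg igr eizys iww mmivh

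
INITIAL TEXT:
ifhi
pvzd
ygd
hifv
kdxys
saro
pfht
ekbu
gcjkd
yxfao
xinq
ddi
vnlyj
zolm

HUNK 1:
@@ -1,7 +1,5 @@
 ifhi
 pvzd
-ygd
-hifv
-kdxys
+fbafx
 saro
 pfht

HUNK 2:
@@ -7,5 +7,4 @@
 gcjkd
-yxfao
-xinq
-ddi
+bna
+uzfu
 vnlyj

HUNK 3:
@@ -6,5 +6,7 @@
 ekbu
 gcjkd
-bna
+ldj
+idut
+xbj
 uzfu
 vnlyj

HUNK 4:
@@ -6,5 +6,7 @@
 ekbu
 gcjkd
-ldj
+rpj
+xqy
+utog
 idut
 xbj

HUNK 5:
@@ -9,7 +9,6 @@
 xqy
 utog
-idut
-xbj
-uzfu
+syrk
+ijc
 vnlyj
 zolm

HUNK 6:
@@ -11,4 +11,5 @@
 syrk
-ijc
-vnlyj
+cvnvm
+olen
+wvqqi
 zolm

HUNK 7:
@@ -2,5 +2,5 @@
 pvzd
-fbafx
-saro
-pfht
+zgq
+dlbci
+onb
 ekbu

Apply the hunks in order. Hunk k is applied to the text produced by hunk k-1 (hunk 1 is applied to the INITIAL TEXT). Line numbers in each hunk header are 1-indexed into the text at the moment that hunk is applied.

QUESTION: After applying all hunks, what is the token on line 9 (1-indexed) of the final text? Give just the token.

Hunk 1: at line 1 remove [ygd,hifv,kdxys] add [fbafx] -> 12 lines: ifhi pvzd fbafx saro pfht ekbu gcjkd yxfao xinq ddi vnlyj zolm
Hunk 2: at line 7 remove [yxfao,xinq,ddi] add [bna,uzfu] -> 11 lines: ifhi pvzd fbafx saro pfht ekbu gcjkd bna uzfu vnlyj zolm
Hunk 3: at line 6 remove [bna] add [ldj,idut,xbj] -> 13 lines: ifhi pvzd fbafx saro pfht ekbu gcjkd ldj idut xbj uzfu vnlyj zolm
Hunk 4: at line 6 remove [ldj] add [rpj,xqy,utog] -> 15 lines: ifhi pvzd fbafx saro pfht ekbu gcjkd rpj xqy utog idut xbj uzfu vnlyj zolm
Hunk 5: at line 9 remove [idut,xbj,uzfu] add [syrk,ijc] -> 14 lines: ifhi pvzd fbafx saro pfht ekbu gcjkd rpj xqy utog syrk ijc vnlyj zolm
Hunk 6: at line 11 remove [ijc,vnlyj] add [cvnvm,olen,wvqqi] -> 15 lines: ifhi pvzd fbafx saro pfht ekbu gcjkd rpj xqy utog syrk cvnvm olen wvqqi zolm
Hunk 7: at line 2 remove [fbafx,saro,pfht] add [zgq,dlbci,onb] -> 15 lines: ifhi pvzd zgq dlbci onb ekbu gcjkd rpj xqy utog syrk cvnvm olen wvqqi zolm
Final line 9: xqy

Answer: xqy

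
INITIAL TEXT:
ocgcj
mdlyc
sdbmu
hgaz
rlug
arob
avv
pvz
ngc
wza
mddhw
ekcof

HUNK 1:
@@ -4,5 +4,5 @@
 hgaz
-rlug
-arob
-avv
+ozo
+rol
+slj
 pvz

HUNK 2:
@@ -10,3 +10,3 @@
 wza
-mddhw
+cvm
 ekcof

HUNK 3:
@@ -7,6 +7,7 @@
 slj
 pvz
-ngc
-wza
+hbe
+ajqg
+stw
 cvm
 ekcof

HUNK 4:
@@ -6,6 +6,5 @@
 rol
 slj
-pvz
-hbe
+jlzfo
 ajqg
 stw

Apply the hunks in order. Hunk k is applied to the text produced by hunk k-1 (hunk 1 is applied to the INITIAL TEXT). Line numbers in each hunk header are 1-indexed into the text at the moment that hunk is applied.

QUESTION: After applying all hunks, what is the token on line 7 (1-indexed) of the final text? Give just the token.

Hunk 1: at line 4 remove [rlug,arob,avv] add [ozo,rol,slj] -> 12 lines: ocgcj mdlyc sdbmu hgaz ozo rol slj pvz ngc wza mddhw ekcof
Hunk 2: at line 10 remove [mddhw] add [cvm] -> 12 lines: ocgcj mdlyc sdbmu hgaz ozo rol slj pvz ngc wza cvm ekcof
Hunk 3: at line 7 remove [ngc,wza] add [hbe,ajqg,stw] -> 13 lines: ocgcj mdlyc sdbmu hgaz ozo rol slj pvz hbe ajqg stw cvm ekcof
Hunk 4: at line 6 remove [pvz,hbe] add [jlzfo] -> 12 lines: ocgcj mdlyc sdbmu hgaz ozo rol slj jlzfo ajqg stw cvm ekcof
Final line 7: slj

Answer: slj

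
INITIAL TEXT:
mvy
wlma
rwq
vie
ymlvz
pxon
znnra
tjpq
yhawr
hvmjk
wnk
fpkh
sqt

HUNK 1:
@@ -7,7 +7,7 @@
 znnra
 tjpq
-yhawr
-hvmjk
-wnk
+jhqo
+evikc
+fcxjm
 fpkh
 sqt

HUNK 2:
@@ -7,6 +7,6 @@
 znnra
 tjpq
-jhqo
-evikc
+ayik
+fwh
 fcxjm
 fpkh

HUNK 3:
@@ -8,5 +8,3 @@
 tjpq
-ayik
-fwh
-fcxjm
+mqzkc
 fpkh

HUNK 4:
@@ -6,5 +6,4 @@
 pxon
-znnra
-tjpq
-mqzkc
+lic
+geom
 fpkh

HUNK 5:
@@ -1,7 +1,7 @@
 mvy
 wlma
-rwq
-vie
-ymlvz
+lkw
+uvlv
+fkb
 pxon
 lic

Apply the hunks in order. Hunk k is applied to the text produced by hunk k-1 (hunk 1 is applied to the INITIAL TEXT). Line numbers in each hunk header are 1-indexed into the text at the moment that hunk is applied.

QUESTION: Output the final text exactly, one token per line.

Hunk 1: at line 7 remove [yhawr,hvmjk,wnk] add [jhqo,evikc,fcxjm] -> 13 lines: mvy wlma rwq vie ymlvz pxon znnra tjpq jhqo evikc fcxjm fpkh sqt
Hunk 2: at line 7 remove [jhqo,evikc] add [ayik,fwh] -> 13 lines: mvy wlma rwq vie ymlvz pxon znnra tjpq ayik fwh fcxjm fpkh sqt
Hunk 3: at line 8 remove [ayik,fwh,fcxjm] add [mqzkc] -> 11 lines: mvy wlma rwq vie ymlvz pxon znnra tjpq mqzkc fpkh sqt
Hunk 4: at line 6 remove [znnra,tjpq,mqzkc] add [lic,geom] -> 10 lines: mvy wlma rwq vie ymlvz pxon lic geom fpkh sqt
Hunk 5: at line 1 remove [rwq,vie,ymlvz] add [lkw,uvlv,fkb] -> 10 lines: mvy wlma lkw uvlv fkb pxon lic geom fpkh sqt

Answer: mvy
wlma
lkw
uvlv
fkb
pxon
lic
geom
fpkh
sqt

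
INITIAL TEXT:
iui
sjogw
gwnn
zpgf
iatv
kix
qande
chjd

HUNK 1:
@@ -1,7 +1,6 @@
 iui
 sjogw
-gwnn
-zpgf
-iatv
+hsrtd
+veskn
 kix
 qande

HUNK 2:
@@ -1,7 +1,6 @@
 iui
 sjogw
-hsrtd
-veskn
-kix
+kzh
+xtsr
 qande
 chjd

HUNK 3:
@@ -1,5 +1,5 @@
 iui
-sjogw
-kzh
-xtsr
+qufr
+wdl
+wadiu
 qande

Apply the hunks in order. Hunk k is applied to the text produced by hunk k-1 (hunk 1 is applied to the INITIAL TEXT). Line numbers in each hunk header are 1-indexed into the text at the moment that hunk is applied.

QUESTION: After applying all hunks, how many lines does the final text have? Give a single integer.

Hunk 1: at line 1 remove [gwnn,zpgf,iatv] add [hsrtd,veskn] -> 7 lines: iui sjogw hsrtd veskn kix qande chjd
Hunk 2: at line 1 remove [hsrtd,veskn,kix] add [kzh,xtsr] -> 6 lines: iui sjogw kzh xtsr qande chjd
Hunk 3: at line 1 remove [sjogw,kzh,xtsr] add [qufr,wdl,wadiu] -> 6 lines: iui qufr wdl wadiu qande chjd
Final line count: 6

Answer: 6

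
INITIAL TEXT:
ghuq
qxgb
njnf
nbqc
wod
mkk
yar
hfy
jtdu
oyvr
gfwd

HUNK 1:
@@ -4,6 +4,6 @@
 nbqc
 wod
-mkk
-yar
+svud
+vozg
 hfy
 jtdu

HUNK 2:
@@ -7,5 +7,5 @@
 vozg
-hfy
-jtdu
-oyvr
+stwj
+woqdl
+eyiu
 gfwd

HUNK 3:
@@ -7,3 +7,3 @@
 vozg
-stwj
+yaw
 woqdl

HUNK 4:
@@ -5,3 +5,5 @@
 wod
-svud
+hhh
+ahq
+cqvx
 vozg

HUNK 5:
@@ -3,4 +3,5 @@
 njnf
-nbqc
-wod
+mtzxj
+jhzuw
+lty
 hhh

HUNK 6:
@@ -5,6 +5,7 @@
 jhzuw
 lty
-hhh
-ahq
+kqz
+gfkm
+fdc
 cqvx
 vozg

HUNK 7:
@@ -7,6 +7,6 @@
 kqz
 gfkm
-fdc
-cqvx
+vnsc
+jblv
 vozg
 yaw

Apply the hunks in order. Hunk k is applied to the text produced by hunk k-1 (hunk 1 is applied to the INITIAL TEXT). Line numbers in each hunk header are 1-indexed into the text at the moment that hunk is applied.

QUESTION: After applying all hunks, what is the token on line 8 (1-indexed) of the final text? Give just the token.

Answer: gfkm

Derivation:
Hunk 1: at line 4 remove [mkk,yar] add [svud,vozg] -> 11 lines: ghuq qxgb njnf nbqc wod svud vozg hfy jtdu oyvr gfwd
Hunk 2: at line 7 remove [hfy,jtdu,oyvr] add [stwj,woqdl,eyiu] -> 11 lines: ghuq qxgb njnf nbqc wod svud vozg stwj woqdl eyiu gfwd
Hunk 3: at line 7 remove [stwj] add [yaw] -> 11 lines: ghuq qxgb njnf nbqc wod svud vozg yaw woqdl eyiu gfwd
Hunk 4: at line 5 remove [svud] add [hhh,ahq,cqvx] -> 13 lines: ghuq qxgb njnf nbqc wod hhh ahq cqvx vozg yaw woqdl eyiu gfwd
Hunk 5: at line 3 remove [nbqc,wod] add [mtzxj,jhzuw,lty] -> 14 lines: ghuq qxgb njnf mtzxj jhzuw lty hhh ahq cqvx vozg yaw woqdl eyiu gfwd
Hunk 6: at line 5 remove [hhh,ahq] add [kqz,gfkm,fdc] -> 15 lines: ghuq qxgb njnf mtzxj jhzuw lty kqz gfkm fdc cqvx vozg yaw woqdl eyiu gfwd
Hunk 7: at line 7 remove [fdc,cqvx] add [vnsc,jblv] -> 15 lines: ghuq qxgb njnf mtzxj jhzuw lty kqz gfkm vnsc jblv vozg yaw woqdl eyiu gfwd
Final line 8: gfkm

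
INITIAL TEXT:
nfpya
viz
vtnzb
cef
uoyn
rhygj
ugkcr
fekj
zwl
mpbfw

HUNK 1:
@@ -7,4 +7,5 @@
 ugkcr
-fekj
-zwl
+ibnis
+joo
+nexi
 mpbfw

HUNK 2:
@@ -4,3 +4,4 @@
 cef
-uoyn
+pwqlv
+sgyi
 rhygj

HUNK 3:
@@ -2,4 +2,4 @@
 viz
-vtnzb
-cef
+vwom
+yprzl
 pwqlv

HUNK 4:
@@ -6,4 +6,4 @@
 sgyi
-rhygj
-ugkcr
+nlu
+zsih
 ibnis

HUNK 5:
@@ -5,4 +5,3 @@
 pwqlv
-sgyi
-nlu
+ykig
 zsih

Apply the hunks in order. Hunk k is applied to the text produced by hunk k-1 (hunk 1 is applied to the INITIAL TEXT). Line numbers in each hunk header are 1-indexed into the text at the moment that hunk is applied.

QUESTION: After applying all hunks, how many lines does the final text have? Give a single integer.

Answer: 11

Derivation:
Hunk 1: at line 7 remove [fekj,zwl] add [ibnis,joo,nexi] -> 11 lines: nfpya viz vtnzb cef uoyn rhygj ugkcr ibnis joo nexi mpbfw
Hunk 2: at line 4 remove [uoyn] add [pwqlv,sgyi] -> 12 lines: nfpya viz vtnzb cef pwqlv sgyi rhygj ugkcr ibnis joo nexi mpbfw
Hunk 3: at line 2 remove [vtnzb,cef] add [vwom,yprzl] -> 12 lines: nfpya viz vwom yprzl pwqlv sgyi rhygj ugkcr ibnis joo nexi mpbfw
Hunk 4: at line 6 remove [rhygj,ugkcr] add [nlu,zsih] -> 12 lines: nfpya viz vwom yprzl pwqlv sgyi nlu zsih ibnis joo nexi mpbfw
Hunk 5: at line 5 remove [sgyi,nlu] add [ykig] -> 11 lines: nfpya viz vwom yprzl pwqlv ykig zsih ibnis joo nexi mpbfw
Final line count: 11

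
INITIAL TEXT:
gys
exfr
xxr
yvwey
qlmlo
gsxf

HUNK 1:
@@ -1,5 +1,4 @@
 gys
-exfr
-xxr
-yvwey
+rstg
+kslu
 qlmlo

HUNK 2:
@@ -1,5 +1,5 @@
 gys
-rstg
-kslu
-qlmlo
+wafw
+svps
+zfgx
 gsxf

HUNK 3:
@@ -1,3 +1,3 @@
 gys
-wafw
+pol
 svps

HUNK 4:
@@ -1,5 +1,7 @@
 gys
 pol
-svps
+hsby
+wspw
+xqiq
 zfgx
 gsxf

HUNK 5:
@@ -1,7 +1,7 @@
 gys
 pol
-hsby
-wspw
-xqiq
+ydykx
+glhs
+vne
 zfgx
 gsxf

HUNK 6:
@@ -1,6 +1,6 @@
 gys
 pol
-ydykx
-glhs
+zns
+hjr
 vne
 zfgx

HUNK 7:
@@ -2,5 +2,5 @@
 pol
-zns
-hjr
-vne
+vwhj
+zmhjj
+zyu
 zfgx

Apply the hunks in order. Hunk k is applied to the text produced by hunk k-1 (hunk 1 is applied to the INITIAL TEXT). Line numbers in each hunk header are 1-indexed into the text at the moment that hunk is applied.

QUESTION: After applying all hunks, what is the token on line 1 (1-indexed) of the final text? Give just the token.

Answer: gys

Derivation:
Hunk 1: at line 1 remove [exfr,xxr,yvwey] add [rstg,kslu] -> 5 lines: gys rstg kslu qlmlo gsxf
Hunk 2: at line 1 remove [rstg,kslu,qlmlo] add [wafw,svps,zfgx] -> 5 lines: gys wafw svps zfgx gsxf
Hunk 3: at line 1 remove [wafw] add [pol] -> 5 lines: gys pol svps zfgx gsxf
Hunk 4: at line 1 remove [svps] add [hsby,wspw,xqiq] -> 7 lines: gys pol hsby wspw xqiq zfgx gsxf
Hunk 5: at line 1 remove [hsby,wspw,xqiq] add [ydykx,glhs,vne] -> 7 lines: gys pol ydykx glhs vne zfgx gsxf
Hunk 6: at line 1 remove [ydykx,glhs] add [zns,hjr] -> 7 lines: gys pol zns hjr vne zfgx gsxf
Hunk 7: at line 2 remove [zns,hjr,vne] add [vwhj,zmhjj,zyu] -> 7 lines: gys pol vwhj zmhjj zyu zfgx gsxf
Final line 1: gys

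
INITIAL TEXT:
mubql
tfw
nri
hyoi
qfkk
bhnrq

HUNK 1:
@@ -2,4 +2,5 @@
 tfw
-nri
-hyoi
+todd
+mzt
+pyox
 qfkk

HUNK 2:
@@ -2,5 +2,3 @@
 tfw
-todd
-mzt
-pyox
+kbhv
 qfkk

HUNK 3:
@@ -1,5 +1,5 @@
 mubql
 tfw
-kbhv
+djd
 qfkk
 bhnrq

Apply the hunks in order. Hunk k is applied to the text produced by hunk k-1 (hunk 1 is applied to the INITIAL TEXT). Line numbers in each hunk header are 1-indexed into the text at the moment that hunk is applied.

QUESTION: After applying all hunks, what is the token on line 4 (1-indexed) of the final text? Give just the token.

Answer: qfkk

Derivation:
Hunk 1: at line 2 remove [nri,hyoi] add [todd,mzt,pyox] -> 7 lines: mubql tfw todd mzt pyox qfkk bhnrq
Hunk 2: at line 2 remove [todd,mzt,pyox] add [kbhv] -> 5 lines: mubql tfw kbhv qfkk bhnrq
Hunk 3: at line 1 remove [kbhv] add [djd] -> 5 lines: mubql tfw djd qfkk bhnrq
Final line 4: qfkk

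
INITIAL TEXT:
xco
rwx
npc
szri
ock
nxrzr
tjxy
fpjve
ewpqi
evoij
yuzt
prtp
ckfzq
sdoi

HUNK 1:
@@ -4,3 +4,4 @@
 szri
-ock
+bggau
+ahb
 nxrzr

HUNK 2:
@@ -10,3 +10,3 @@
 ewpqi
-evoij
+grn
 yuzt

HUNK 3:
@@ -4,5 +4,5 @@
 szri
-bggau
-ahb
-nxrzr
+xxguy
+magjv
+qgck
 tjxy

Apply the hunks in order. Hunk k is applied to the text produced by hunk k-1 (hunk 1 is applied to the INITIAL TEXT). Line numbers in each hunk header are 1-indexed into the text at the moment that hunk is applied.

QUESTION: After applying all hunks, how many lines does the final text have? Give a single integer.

Hunk 1: at line 4 remove [ock] add [bggau,ahb] -> 15 lines: xco rwx npc szri bggau ahb nxrzr tjxy fpjve ewpqi evoij yuzt prtp ckfzq sdoi
Hunk 2: at line 10 remove [evoij] add [grn] -> 15 lines: xco rwx npc szri bggau ahb nxrzr tjxy fpjve ewpqi grn yuzt prtp ckfzq sdoi
Hunk 3: at line 4 remove [bggau,ahb,nxrzr] add [xxguy,magjv,qgck] -> 15 lines: xco rwx npc szri xxguy magjv qgck tjxy fpjve ewpqi grn yuzt prtp ckfzq sdoi
Final line count: 15

Answer: 15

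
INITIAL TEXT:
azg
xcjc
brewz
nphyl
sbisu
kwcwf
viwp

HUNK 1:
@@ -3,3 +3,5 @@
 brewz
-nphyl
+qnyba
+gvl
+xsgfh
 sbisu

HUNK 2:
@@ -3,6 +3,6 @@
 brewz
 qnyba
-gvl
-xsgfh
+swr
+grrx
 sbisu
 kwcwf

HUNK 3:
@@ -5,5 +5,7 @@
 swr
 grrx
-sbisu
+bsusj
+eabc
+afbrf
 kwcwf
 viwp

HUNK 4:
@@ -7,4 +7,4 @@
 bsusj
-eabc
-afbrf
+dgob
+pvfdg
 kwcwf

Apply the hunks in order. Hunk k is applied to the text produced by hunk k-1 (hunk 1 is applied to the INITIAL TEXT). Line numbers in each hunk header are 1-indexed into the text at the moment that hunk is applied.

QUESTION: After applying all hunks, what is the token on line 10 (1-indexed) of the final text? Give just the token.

Hunk 1: at line 3 remove [nphyl] add [qnyba,gvl,xsgfh] -> 9 lines: azg xcjc brewz qnyba gvl xsgfh sbisu kwcwf viwp
Hunk 2: at line 3 remove [gvl,xsgfh] add [swr,grrx] -> 9 lines: azg xcjc brewz qnyba swr grrx sbisu kwcwf viwp
Hunk 3: at line 5 remove [sbisu] add [bsusj,eabc,afbrf] -> 11 lines: azg xcjc brewz qnyba swr grrx bsusj eabc afbrf kwcwf viwp
Hunk 4: at line 7 remove [eabc,afbrf] add [dgob,pvfdg] -> 11 lines: azg xcjc brewz qnyba swr grrx bsusj dgob pvfdg kwcwf viwp
Final line 10: kwcwf

Answer: kwcwf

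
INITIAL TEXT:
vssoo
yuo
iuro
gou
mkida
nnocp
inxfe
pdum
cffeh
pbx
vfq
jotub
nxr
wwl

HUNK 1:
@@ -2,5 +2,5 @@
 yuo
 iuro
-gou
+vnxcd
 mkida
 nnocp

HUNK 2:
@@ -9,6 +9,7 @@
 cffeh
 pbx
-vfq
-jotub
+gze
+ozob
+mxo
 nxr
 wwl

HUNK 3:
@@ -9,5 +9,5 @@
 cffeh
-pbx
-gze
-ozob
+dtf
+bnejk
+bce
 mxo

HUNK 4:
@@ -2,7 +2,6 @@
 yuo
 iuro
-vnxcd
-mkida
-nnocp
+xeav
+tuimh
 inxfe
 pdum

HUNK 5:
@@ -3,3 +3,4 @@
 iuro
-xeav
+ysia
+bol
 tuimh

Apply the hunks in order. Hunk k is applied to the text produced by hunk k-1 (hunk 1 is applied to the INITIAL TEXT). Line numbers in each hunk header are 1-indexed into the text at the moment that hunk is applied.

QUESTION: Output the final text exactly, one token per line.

Answer: vssoo
yuo
iuro
ysia
bol
tuimh
inxfe
pdum
cffeh
dtf
bnejk
bce
mxo
nxr
wwl

Derivation:
Hunk 1: at line 2 remove [gou] add [vnxcd] -> 14 lines: vssoo yuo iuro vnxcd mkida nnocp inxfe pdum cffeh pbx vfq jotub nxr wwl
Hunk 2: at line 9 remove [vfq,jotub] add [gze,ozob,mxo] -> 15 lines: vssoo yuo iuro vnxcd mkida nnocp inxfe pdum cffeh pbx gze ozob mxo nxr wwl
Hunk 3: at line 9 remove [pbx,gze,ozob] add [dtf,bnejk,bce] -> 15 lines: vssoo yuo iuro vnxcd mkida nnocp inxfe pdum cffeh dtf bnejk bce mxo nxr wwl
Hunk 4: at line 2 remove [vnxcd,mkida,nnocp] add [xeav,tuimh] -> 14 lines: vssoo yuo iuro xeav tuimh inxfe pdum cffeh dtf bnejk bce mxo nxr wwl
Hunk 5: at line 3 remove [xeav] add [ysia,bol] -> 15 lines: vssoo yuo iuro ysia bol tuimh inxfe pdum cffeh dtf bnejk bce mxo nxr wwl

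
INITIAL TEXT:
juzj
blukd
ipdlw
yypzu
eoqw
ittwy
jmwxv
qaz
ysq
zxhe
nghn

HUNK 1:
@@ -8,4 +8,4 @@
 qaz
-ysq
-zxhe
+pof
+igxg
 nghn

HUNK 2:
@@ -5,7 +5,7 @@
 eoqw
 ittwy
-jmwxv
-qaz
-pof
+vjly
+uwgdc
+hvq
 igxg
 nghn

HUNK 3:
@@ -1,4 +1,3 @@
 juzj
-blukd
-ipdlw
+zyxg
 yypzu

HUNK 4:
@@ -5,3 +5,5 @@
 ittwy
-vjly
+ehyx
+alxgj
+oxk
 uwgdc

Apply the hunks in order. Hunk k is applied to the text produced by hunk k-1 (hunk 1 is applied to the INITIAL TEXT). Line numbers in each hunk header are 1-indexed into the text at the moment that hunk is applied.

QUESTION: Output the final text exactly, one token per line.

Answer: juzj
zyxg
yypzu
eoqw
ittwy
ehyx
alxgj
oxk
uwgdc
hvq
igxg
nghn

Derivation:
Hunk 1: at line 8 remove [ysq,zxhe] add [pof,igxg] -> 11 lines: juzj blukd ipdlw yypzu eoqw ittwy jmwxv qaz pof igxg nghn
Hunk 2: at line 5 remove [jmwxv,qaz,pof] add [vjly,uwgdc,hvq] -> 11 lines: juzj blukd ipdlw yypzu eoqw ittwy vjly uwgdc hvq igxg nghn
Hunk 3: at line 1 remove [blukd,ipdlw] add [zyxg] -> 10 lines: juzj zyxg yypzu eoqw ittwy vjly uwgdc hvq igxg nghn
Hunk 4: at line 5 remove [vjly] add [ehyx,alxgj,oxk] -> 12 lines: juzj zyxg yypzu eoqw ittwy ehyx alxgj oxk uwgdc hvq igxg nghn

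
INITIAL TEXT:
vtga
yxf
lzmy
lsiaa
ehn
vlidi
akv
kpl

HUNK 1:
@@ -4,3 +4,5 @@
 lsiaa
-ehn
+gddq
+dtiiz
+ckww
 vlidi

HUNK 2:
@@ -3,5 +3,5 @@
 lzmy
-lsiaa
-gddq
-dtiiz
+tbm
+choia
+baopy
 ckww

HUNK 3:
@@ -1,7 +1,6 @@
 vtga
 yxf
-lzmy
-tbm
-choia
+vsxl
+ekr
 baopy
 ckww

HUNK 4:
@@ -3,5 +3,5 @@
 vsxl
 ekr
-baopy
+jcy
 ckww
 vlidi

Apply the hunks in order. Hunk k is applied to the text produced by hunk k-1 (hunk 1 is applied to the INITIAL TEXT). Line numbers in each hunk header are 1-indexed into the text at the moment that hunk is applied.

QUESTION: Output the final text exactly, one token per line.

Answer: vtga
yxf
vsxl
ekr
jcy
ckww
vlidi
akv
kpl

Derivation:
Hunk 1: at line 4 remove [ehn] add [gddq,dtiiz,ckww] -> 10 lines: vtga yxf lzmy lsiaa gddq dtiiz ckww vlidi akv kpl
Hunk 2: at line 3 remove [lsiaa,gddq,dtiiz] add [tbm,choia,baopy] -> 10 lines: vtga yxf lzmy tbm choia baopy ckww vlidi akv kpl
Hunk 3: at line 1 remove [lzmy,tbm,choia] add [vsxl,ekr] -> 9 lines: vtga yxf vsxl ekr baopy ckww vlidi akv kpl
Hunk 4: at line 3 remove [baopy] add [jcy] -> 9 lines: vtga yxf vsxl ekr jcy ckww vlidi akv kpl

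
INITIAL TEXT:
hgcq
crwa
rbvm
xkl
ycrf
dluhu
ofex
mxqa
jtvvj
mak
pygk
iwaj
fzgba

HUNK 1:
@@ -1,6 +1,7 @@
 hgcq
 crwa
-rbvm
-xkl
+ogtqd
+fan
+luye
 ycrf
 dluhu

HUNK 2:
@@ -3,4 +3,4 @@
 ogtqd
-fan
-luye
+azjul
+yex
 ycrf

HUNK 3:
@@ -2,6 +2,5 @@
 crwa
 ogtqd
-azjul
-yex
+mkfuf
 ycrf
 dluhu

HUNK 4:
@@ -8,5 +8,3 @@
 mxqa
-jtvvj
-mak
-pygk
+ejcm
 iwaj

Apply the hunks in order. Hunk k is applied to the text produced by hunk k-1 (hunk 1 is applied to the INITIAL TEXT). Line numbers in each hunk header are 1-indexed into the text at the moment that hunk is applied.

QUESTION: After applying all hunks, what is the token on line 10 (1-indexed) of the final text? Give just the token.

Answer: iwaj

Derivation:
Hunk 1: at line 1 remove [rbvm,xkl] add [ogtqd,fan,luye] -> 14 lines: hgcq crwa ogtqd fan luye ycrf dluhu ofex mxqa jtvvj mak pygk iwaj fzgba
Hunk 2: at line 3 remove [fan,luye] add [azjul,yex] -> 14 lines: hgcq crwa ogtqd azjul yex ycrf dluhu ofex mxqa jtvvj mak pygk iwaj fzgba
Hunk 3: at line 2 remove [azjul,yex] add [mkfuf] -> 13 lines: hgcq crwa ogtqd mkfuf ycrf dluhu ofex mxqa jtvvj mak pygk iwaj fzgba
Hunk 4: at line 8 remove [jtvvj,mak,pygk] add [ejcm] -> 11 lines: hgcq crwa ogtqd mkfuf ycrf dluhu ofex mxqa ejcm iwaj fzgba
Final line 10: iwaj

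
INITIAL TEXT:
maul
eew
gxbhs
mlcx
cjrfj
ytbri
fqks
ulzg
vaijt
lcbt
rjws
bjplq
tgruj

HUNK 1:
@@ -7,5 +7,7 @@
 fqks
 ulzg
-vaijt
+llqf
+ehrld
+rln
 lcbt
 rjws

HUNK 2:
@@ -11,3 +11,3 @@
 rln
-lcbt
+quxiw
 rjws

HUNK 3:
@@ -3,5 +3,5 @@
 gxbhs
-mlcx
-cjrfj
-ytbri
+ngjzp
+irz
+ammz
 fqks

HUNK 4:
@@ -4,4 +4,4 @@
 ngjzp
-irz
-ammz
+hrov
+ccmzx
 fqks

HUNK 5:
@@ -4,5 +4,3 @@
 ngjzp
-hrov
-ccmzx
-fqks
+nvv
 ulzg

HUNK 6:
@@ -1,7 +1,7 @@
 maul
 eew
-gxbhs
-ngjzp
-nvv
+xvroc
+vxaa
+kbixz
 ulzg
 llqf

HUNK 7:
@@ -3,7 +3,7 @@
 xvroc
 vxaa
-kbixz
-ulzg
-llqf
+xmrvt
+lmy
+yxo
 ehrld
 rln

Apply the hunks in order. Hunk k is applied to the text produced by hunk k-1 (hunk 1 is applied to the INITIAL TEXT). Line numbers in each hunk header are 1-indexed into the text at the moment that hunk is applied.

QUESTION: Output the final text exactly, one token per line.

Hunk 1: at line 7 remove [vaijt] add [llqf,ehrld,rln] -> 15 lines: maul eew gxbhs mlcx cjrfj ytbri fqks ulzg llqf ehrld rln lcbt rjws bjplq tgruj
Hunk 2: at line 11 remove [lcbt] add [quxiw] -> 15 lines: maul eew gxbhs mlcx cjrfj ytbri fqks ulzg llqf ehrld rln quxiw rjws bjplq tgruj
Hunk 3: at line 3 remove [mlcx,cjrfj,ytbri] add [ngjzp,irz,ammz] -> 15 lines: maul eew gxbhs ngjzp irz ammz fqks ulzg llqf ehrld rln quxiw rjws bjplq tgruj
Hunk 4: at line 4 remove [irz,ammz] add [hrov,ccmzx] -> 15 lines: maul eew gxbhs ngjzp hrov ccmzx fqks ulzg llqf ehrld rln quxiw rjws bjplq tgruj
Hunk 5: at line 4 remove [hrov,ccmzx,fqks] add [nvv] -> 13 lines: maul eew gxbhs ngjzp nvv ulzg llqf ehrld rln quxiw rjws bjplq tgruj
Hunk 6: at line 1 remove [gxbhs,ngjzp,nvv] add [xvroc,vxaa,kbixz] -> 13 lines: maul eew xvroc vxaa kbixz ulzg llqf ehrld rln quxiw rjws bjplq tgruj
Hunk 7: at line 3 remove [kbixz,ulzg,llqf] add [xmrvt,lmy,yxo] -> 13 lines: maul eew xvroc vxaa xmrvt lmy yxo ehrld rln quxiw rjws bjplq tgruj

Answer: maul
eew
xvroc
vxaa
xmrvt
lmy
yxo
ehrld
rln
quxiw
rjws
bjplq
tgruj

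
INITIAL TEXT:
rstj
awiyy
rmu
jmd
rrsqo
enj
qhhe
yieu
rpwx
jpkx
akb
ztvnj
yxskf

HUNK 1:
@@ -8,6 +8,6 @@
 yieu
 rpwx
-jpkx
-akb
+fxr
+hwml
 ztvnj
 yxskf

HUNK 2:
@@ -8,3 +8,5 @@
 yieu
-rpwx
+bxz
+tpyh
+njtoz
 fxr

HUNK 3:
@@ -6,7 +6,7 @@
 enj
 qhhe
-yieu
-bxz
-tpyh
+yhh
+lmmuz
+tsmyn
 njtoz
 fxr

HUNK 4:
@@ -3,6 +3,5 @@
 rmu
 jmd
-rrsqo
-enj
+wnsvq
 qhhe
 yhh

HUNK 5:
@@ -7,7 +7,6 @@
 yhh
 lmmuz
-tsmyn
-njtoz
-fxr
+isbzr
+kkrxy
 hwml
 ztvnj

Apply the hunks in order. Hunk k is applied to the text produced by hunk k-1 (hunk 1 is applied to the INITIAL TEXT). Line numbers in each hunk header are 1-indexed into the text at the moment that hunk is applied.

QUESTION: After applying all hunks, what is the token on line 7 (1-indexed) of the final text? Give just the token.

Hunk 1: at line 8 remove [jpkx,akb] add [fxr,hwml] -> 13 lines: rstj awiyy rmu jmd rrsqo enj qhhe yieu rpwx fxr hwml ztvnj yxskf
Hunk 2: at line 8 remove [rpwx] add [bxz,tpyh,njtoz] -> 15 lines: rstj awiyy rmu jmd rrsqo enj qhhe yieu bxz tpyh njtoz fxr hwml ztvnj yxskf
Hunk 3: at line 6 remove [yieu,bxz,tpyh] add [yhh,lmmuz,tsmyn] -> 15 lines: rstj awiyy rmu jmd rrsqo enj qhhe yhh lmmuz tsmyn njtoz fxr hwml ztvnj yxskf
Hunk 4: at line 3 remove [rrsqo,enj] add [wnsvq] -> 14 lines: rstj awiyy rmu jmd wnsvq qhhe yhh lmmuz tsmyn njtoz fxr hwml ztvnj yxskf
Hunk 5: at line 7 remove [tsmyn,njtoz,fxr] add [isbzr,kkrxy] -> 13 lines: rstj awiyy rmu jmd wnsvq qhhe yhh lmmuz isbzr kkrxy hwml ztvnj yxskf
Final line 7: yhh

Answer: yhh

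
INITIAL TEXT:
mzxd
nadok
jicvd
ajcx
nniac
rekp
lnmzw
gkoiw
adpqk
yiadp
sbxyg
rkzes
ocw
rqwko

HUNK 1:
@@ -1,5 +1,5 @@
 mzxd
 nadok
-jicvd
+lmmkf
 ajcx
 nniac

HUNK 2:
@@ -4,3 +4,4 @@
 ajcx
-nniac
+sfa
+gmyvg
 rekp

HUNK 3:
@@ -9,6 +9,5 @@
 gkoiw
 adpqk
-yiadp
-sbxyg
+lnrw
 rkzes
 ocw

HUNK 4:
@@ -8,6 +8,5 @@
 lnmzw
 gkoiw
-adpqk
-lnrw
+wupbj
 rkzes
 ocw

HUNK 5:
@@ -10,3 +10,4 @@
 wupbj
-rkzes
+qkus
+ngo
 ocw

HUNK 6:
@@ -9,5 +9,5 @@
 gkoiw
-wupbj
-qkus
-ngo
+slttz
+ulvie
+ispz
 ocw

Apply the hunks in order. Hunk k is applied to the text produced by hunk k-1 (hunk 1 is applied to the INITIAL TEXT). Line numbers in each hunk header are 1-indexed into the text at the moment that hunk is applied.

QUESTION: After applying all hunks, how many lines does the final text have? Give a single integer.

Answer: 14

Derivation:
Hunk 1: at line 1 remove [jicvd] add [lmmkf] -> 14 lines: mzxd nadok lmmkf ajcx nniac rekp lnmzw gkoiw adpqk yiadp sbxyg rkzes ocw rqwko
Hunk 2: at line 4 remove [nniac] add [sfa,gmyvg] -> 15 lines: mzxd nadok lmmkf ajcx sfa gmyvg rekp lnmzw gkoiw adpqk yiadp sbxyg rkzes ocw rqwko
Hunk 3: at line 9 remove [yiadp,sbxyg] add [lnrw] -> 14 lines: mzxd nadok lmmkf ajcx sfa gmyvg rekp lnmzw gkoiw adpqk lnrw rkzes ocw rqwko
Hunk 4: at line 8 remove [adpqk,lnrw] add [wupbj] -> 13 lines: mzxd nadok lmmkf ajcx sfa gmyvg rekp lnmzw gkoiw wupbj rkzes ocw rqwko
Hunk 5: at line 10 remove [rkzes] add [qkus,ngo] -> 14 lines: mzxd nadok lmmkf ajcx sfa gmyvg rekp lnmzw gkoiw wupbj qkus ngo ocw rqwko
Hunk 6: at line 9 remove [wupbj,qkus,ngo] add [slttz,ulvie,ispz] -> 14 lines: mzxd nadok lmmkf ajcx sfa gmyvg rekp lnmzw gkoiw slttz ulvie ispz ocw rqwko
Final line count: 14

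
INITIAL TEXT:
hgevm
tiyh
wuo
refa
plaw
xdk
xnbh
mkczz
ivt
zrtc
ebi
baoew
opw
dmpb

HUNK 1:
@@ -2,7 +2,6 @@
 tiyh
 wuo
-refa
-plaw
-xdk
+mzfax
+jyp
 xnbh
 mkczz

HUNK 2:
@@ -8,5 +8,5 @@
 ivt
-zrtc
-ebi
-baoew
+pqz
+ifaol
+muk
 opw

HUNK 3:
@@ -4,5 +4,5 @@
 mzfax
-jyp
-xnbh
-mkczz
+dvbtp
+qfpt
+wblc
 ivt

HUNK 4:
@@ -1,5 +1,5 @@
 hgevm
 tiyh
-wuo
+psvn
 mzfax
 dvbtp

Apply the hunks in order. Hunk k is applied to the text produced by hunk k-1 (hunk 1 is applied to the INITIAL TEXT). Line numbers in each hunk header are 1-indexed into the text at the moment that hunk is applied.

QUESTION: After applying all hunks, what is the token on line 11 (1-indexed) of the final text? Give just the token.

Hunk 1: at line 2 remove [refa,plaw,xdk] add [mzfax,jyp] -> 13 lines: hgevm tiyh wuo mzfax jyp xnbh mkczz ivt zrtc ebi baoew opw dmpb
Hunk 2: at line 8 remove [zrtc,ebi,baoew] add [pqz,ifaol,muk] -> 13 lines: hgevm tiyh wuo mzfax jyp xnbh mkczz ivt pqz ifaol muk opw dmpb
Hunk 3: at line 4 remove [jyp,xnbh,mkczz] add [dvbtp,qfpt,wblc] -> 13 lines: hgevm tiyh wuo mzfax dvbtp qfpt wblc ivt pqz ifaol muk opw dmpb
Hunk 4: at line 1 remove [wuo] add [psvn] -> 13 lines: hgevm tiyh psvn mzfax dvbtp qfpt wblc ivt pqz ifaol muk opw dmpb
Final line 11: muk

Answer: muk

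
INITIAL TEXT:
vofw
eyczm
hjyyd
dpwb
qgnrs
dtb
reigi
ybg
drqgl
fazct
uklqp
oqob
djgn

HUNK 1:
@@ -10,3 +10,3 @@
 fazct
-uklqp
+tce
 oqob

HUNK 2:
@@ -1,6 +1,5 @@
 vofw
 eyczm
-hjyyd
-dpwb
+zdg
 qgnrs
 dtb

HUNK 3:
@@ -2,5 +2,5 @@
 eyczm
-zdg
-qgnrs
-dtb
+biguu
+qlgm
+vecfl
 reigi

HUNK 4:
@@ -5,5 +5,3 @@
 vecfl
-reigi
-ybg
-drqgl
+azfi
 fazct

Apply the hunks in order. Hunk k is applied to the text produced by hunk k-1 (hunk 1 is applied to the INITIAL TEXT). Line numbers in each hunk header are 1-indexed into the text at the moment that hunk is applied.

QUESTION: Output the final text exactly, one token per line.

Answer: vofw
eyczm
biguu
qlgm
vecfl
azfi
fazct
tce
oqob
djgn

Derivation:
Hunk 1: at line 10 remove [uklqp] add [tce] -> 13 lines: vofw eyczm hjyyd dpwb qgnrs dtb reigi ybg drqgl fazct tce oqob djgn
Hunk 2: at line 1 remove [hjyyd,dpwb] add [zdg] -> 12 lines: vofw eyczm zdg qgnrs dtb reigi ybg drqgl fazct tce oqob djgn
Hunk 3: at line 2 remove [zdg,qgnrs,dtb] add [biguu,qlgm,vecfl] -> 12 lines: vofw eyczm biguu qlgm vecfl reigi ybg drqgl fazct tce oqob djgn
Hunk 4: at line 5 remove [reigi,ybg,drqgl] add [azfi] -> 10 lines: vofw eyczm biguu qlgm vecfl azfi fazct tce oqob djgn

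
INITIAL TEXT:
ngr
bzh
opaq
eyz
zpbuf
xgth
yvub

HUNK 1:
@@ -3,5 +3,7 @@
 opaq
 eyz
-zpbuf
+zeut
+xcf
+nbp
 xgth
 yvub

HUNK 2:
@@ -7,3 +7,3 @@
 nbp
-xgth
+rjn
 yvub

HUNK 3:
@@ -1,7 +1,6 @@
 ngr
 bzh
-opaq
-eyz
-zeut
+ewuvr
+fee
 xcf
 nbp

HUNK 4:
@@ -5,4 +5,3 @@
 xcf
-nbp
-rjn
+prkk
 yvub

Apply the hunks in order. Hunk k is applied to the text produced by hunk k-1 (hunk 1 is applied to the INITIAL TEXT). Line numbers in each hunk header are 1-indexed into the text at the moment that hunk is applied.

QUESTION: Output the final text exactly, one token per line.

Answer: ngr
bzh
ewuvr
fee
xcf
prkk
yvub

Derivation:
Hunk 1: at line 3 remove [zpbuf] add [zeut,xcf,nbp] -> 9 lines: ngr bzh opaq eyz zeut xcf nbp xgth yvub
Hunk 2: at line 7 remove [xgth] add [rjn] -> 9 lines: ngr bzh opaq eyz zeut xcf nbp rjn yvub
Hunk 3: at line 1 remove [opaq,eyz,zeut] add [ewuvr,fee] -> 8 lines: ngr bzh ewuvr fee xcf nbp rjn yvub
Hunk 4: at line 5 remove [nbp,rjn] add [prkk] -> 7 lines: ngr bzh ewuvr fee xcf prkk yvub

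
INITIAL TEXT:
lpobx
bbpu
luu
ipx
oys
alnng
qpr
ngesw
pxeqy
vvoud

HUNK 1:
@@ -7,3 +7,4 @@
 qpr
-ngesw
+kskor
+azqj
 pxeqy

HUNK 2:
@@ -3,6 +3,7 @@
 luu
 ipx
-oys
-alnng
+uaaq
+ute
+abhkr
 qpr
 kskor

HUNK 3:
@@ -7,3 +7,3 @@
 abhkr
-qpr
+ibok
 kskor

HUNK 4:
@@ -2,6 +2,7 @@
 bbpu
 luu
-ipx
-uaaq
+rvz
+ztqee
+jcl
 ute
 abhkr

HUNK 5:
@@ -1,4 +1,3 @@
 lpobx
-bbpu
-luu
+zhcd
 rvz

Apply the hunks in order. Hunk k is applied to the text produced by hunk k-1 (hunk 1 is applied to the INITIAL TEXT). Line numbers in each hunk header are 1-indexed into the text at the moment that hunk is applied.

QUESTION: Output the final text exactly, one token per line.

Hunk 1: at line 7 remove [ngesw] add [kskor,azqj] -> 11 lines: lpobx bbpu luu ipx oys alnng qpr kskor azqj pxeqy vvoud
Hunk 2: at line 3 remove [oys,alnng] add [uaaq,ute,abhkr] -> 12 lines: lpobx bbpu luu ipx uaaq ute abhkr qpr kskor azqj pxeqy vvoud
Hunk 3: at line 7 remove [qpr] add [ibok] -> 12 lines: lpobx bbpu luu ipx uaaq ute abhkr ibok kskor azqj pxeqy vvoud
Hunk 4: at line 2 remove [ipx,uaaq] add [rvz,ztqee,jcl] -> 13 lines: lpobx bbpu luu rvz ztqee jcl ute abhkr ibok kskor azqj pxeqy vvoud
Hunk 5: at line 1 remove [bbpu,luu] add [zhcd] -> 12 lines: lpobx zhcd rvz ztqee jcl ute abhkr ibok kskor azqj pxeqy vvoud

Answer: lpobx
zhcd
rvz
ztqee
jcl
ute
abhkr
ibok
kskor
azqj
pxeqy
vvoud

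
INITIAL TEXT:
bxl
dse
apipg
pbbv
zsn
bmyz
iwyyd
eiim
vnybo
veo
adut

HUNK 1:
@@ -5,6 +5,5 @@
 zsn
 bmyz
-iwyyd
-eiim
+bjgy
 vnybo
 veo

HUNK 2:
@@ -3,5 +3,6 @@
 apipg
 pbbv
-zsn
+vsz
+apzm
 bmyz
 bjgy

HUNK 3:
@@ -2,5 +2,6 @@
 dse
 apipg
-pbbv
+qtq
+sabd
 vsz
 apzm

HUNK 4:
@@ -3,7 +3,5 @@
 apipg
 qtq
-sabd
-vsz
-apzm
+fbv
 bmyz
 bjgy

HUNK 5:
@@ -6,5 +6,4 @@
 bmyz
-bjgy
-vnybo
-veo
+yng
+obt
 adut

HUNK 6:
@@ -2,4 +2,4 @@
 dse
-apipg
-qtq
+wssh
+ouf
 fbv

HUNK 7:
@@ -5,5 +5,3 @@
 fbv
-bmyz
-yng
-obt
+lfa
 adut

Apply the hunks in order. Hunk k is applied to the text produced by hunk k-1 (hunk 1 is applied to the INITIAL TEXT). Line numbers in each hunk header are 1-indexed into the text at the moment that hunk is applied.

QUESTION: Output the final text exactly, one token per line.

Answer: bxl
dse
wssh
ouf
fbv
lfa
adut

Derivation:
Hunk 1: at line 5 remove [iwyyd,eiim] add [bjgy] -> 10 lines: bxl dse apipg pbbv zsn bmyz bjgy vnybo veo adut
Hunk 2: at line 3 remove [zsn] add [vsz,apzm] -> 11 lines: bxl dse apipg pbbv vsz apzm bmyz bjgy vnybo veo adut
Hunk 3: at line 2 remove [pbbv] add [qtq,sabd] -> 12 lines: bxl dse apipg qtq sabd vsz apzm bmyz bjgy vnybo veo adut
Hunk 4: at line 3 remove [sabd,vsz,apzm] add [fbv] -> 10 lines: bxl dse apipg qtq fbv bmyz bjgy vnybo veo adut
Hunk 5: at line 6 remove [bjgy,vnybo,veo] add [yng,obt] -> 9 lines: bxl dse apipg qtq fbv bmyz yng obt adut
Hunk 6: at line 2 remove [apipg,qtq] add [wssh,ouf] -> 9 lines: bxl dse wssh ouf fbv bmyz yng obt adut
Hunk 7: at line 5 remove [bmyz,yng,obt] add [lfa] -> 7 lines: bxl dse wssh ouf fbv lfa adut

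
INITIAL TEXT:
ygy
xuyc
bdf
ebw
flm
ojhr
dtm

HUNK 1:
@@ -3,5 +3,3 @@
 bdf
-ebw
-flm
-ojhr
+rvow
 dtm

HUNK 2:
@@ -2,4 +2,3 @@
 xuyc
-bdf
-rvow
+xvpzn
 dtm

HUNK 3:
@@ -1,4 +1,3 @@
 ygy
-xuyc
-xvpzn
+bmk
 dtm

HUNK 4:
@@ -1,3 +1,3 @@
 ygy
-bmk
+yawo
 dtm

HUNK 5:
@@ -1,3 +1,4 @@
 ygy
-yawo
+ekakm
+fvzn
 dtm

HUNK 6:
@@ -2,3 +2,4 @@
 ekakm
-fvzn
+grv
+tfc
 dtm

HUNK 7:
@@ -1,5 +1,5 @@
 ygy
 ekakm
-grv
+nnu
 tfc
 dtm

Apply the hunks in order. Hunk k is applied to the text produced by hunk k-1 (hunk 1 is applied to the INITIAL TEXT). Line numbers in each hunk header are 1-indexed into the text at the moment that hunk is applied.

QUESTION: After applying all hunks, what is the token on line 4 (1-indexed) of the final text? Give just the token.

Hunk 1: at line 3 remove [ebw,flm,ojhr] add [rvow] -> 5 lines: ygy xuyc bdf rvow dtm
Hunk 2: at line 2 remove [bdf,rvow] add [xvpzn] -> 4 lines: ygy xuyc xvpzn dtm
Hunk 3: at line 1 remove [xuyc,xvpzn] add [bmk] -> 3 lines: ygy bmk dtm
Hunk 4: at line 1 remove [bmk] add [yawo] -> 3 lines: ygy yawo dtm
Hunk 5: at line 1 remove [yawo] add [ekakm,fvzn] -> 4 lines: ygy ekakm fvzn dtm
Hunk 6: at line 2 remove [fvzn] add [grv,tfc] -> 5 lines: ygy ekakm grv tfc dtm
Hunk 7: at line 1 remove [grv] add [nnu] -> 5 lines: ygy ekakm nnu tfc dtm
Final line 4: tfc

Answer: tfc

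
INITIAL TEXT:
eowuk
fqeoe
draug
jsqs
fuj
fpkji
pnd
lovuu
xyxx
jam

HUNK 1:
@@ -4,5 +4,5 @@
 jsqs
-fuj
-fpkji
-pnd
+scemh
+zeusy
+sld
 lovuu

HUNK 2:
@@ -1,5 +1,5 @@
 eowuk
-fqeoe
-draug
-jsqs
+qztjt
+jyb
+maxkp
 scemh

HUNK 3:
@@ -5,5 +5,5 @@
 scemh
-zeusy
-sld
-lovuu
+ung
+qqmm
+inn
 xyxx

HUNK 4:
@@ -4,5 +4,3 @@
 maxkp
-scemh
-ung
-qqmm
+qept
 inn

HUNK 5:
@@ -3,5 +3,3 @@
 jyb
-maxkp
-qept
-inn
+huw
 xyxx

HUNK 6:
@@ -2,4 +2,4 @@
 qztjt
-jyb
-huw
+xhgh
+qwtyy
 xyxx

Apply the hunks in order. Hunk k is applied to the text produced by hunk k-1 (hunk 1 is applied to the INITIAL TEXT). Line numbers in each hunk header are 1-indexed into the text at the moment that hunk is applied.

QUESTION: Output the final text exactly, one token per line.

Hunk 1: at line 4 remove [fuj,fpkji,pnd] add [scemh,zeusy,sld] -> 10 lines: eowuk fqeoe draug jsqs scemh zeusy sld lovuu xyxx jam
Hunk 2: at line 1 remove [fqeoe,draug,jsqs] add [qztjt,jyb,maxkp] -> 10 lines: eowuk qztjt jyb maxkp scemh zeusy sld lovuu xyxx jam
Hunk 3: at line 5 remove [zeusy,sld,lovuu] add [ung,qqmm,inn] -> 10 lines: eowuk qztjt jyb maxkp scemh ung qqmm inn xyxx jam
Hunk 4: at line 4 remove [scemh,ung,qqmm] add [qept] -> 8 lines: eowuk qztjt jyb maxkp qept inn xyxx jam
Hunk 5: at line 3 remove [maxkp,qept,inn] add [huw] -> 6 lines: eowuk qztjt jyb huw xyxx jam
Hunk 6: at line 2 remove [jyb,huw] add [xhgh,qwtyy] -> 6 lines: eowuk qztjt xhgh qwtyy xyxx jam

Answer: eowuk
qztjt
xhgh
qwtyy
xyxx
jam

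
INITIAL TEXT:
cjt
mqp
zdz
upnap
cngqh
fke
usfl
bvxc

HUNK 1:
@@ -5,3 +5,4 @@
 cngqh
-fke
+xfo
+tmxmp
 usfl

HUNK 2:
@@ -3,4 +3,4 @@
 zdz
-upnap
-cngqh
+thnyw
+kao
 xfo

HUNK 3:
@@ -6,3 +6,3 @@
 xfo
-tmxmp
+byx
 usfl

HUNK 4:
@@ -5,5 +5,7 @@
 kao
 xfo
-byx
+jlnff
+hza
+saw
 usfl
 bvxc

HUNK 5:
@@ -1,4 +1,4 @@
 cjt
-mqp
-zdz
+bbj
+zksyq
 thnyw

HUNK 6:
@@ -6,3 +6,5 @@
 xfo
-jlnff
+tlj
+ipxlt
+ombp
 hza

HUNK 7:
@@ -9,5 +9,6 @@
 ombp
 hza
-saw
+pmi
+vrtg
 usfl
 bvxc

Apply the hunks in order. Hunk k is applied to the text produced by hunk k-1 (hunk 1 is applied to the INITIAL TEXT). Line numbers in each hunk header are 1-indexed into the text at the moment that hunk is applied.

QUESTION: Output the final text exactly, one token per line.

Hunk 1: at line 5 remove [fke] add [xfo,tmxmp] -> 9 lines: cjt mqp zdz upnap cngqh xfo tmxmp usfl bvxc
Hunk 2: at line 3 remove [upnap,cngqh] add [thnyw,kao] -> 9 lines: cjt mqp zdz thnyw kao xfo tmxmp usfl bvxc
Hunk 3: at line 6 remove [tmxmp] add [byx] -> 9 lines: cjt mqp zdz thnyw kao xfo byx usfl bvxc
Hunk 4: at line 5 remove [byx] add [jlnff,hza,saw] -> 11 lines: cjt mqp zdz thnyw kao xfo jlnff hza saw usfl bvxc
Hunk 5: at line 1 remove [mqp,zdz] add [bbj,zksyq] -> 11 lines: cjt bbj zksyq thnyw kao xfo jlnff hza saw usfl bvxc
Hunk 6: at line 6 remove [jlnff] add [tlj,ipxlt,ombp] -> 13 lines: cjt bbj zksyq thnyw kao xfo tlj ipxlt ombp hza saw usfl bvxc
Hunk 7: at line 9 remove [saw] add [pmi,vrtg] -> 14 lines: cjt bbj zksyq thnyw kao xfo tlj ipxlt ombp hza pmi vrtg usfl bvxc

Answer: cjt
bbj
zksyq
thnyw
kao
xfo
tlj
ipxlt
ombp
hza
pmi
vrtg
usfl
bvxc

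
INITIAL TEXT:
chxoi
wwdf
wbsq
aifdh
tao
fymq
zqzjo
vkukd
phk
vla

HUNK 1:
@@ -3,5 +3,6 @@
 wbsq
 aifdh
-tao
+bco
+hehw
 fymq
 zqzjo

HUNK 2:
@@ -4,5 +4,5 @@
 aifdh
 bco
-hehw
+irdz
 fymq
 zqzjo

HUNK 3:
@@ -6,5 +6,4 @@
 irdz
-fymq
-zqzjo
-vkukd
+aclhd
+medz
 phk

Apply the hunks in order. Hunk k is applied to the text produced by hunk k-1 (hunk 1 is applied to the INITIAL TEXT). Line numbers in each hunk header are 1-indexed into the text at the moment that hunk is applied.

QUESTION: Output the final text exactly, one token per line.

Hunk 1: at line 3 remove [tao] add [bco,hehw] -> 11 lines: chxoi wwdf wbsq aifdh bco hehw fymq zqzjo vkukd phk vla
Hunk 2: at line 4 remove [hehw] add [irdz] -> 11 lines: chxoi wwdf wbsq aifdh bco irdz fymq zqzjo vkukd phk vla
Hunk 3: at line 6 remove [fymq,zqzjo,vkukd] add [aclhd,medz] -> 10 lines: chxoi wwdf wbsq aifdh bco irdz aclhd medz phk vla

Answer: chxoi
wwdf
wbsq
aifdh
bco
irdz
aclhd
medz
phk
vla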